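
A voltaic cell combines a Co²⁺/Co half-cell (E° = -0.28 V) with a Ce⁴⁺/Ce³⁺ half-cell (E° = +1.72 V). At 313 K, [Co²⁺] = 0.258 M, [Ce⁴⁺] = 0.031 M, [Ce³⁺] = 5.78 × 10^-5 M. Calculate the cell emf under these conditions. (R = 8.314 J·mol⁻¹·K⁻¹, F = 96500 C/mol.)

2.19 V

The Ce⁴⁺/Ce³⁺ couple has the higher reduction potential and acts as the cathode, so E°_cell = +1.72 − (-0.28) = 2.00 V.
Balancing electrons gives n = 2; the reaction quotient is Q = [Co²⁺]·[Ce³⁺]^2/[Ce⁴⁺]^2 = 8.97 × 10^-7.
E = E° − (RT/nF) ln Q = 2.00 − (8.314×313)/(2×96500) × (-13.924) = 2.000 + 0.188 = 2.188 V.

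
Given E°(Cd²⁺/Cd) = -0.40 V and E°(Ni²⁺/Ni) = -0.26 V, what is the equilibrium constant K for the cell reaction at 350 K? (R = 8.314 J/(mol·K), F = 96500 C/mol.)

E°_cell = -0.26 − (-0.40) = 0.14 V, with n = 2 electrons transferred.
At equilibrium E = 0, so the Nernst equation gives ln K = nFE°/RT = (2)(96500)(0.14)/((8.314)(350)) = 9.29.
K = e^9.29 = 1.1 × 10^4.

1.1 × 10^4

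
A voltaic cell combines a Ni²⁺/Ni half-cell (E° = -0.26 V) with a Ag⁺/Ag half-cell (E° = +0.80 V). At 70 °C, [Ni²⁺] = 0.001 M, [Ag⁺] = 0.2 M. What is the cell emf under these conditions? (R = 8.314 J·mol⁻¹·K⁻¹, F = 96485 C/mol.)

1.11 V

The Ag⁺/Ag couple has the higher reduction potential and acts as the cathode, so E°_cell = +0.80 − (-0.26) = 1.06 V.
Balancing electrons gives n = 2; the reaction quotient is Q = [Ni²⁺]/[Ag⁺]^2 = 0.0250.
E = E° − (RT/nF) ln Q = 1.06 − (8.314×343)/(2×96485) × (-3.689) = 1.060 + 0.055 = 1.115 V.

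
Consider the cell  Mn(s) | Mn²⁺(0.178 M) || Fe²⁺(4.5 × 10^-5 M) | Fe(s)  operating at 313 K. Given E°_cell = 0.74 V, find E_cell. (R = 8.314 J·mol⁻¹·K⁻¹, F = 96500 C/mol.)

Balancing electrons gives n = 2; the reaction quotient is Q = [Mn²⁺]/[Fe²⁺] = 3960.
E = E° − (RT/nF) ln Q = 0.74 − (8.314×313)/(2×96500) × (8.283) = 0.740 − 0.112 = 0.628 V.

0.628 V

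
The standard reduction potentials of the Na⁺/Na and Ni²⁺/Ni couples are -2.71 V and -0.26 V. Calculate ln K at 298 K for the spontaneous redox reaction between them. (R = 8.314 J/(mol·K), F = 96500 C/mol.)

E°_cell = -0.26 − (-2.71) = 2.45 V, with n = 2 electrons transferred.
At equilibrium E = 0, so the Nernst equation gives ln K = nFE°/RT = (2)(96500)(2.45)/((8.314)(298)) = 190.85.

ln K = 190.9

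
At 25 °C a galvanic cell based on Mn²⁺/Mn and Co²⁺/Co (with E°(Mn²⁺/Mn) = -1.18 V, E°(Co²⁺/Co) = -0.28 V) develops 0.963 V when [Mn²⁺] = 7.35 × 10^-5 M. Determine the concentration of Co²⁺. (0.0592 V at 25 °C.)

0.0099 M

From the Nernst equation, log Q = n(E° − E)/0.0592 = 2(0.90 − 0.963)/0.0592 = -2.128, so Q = 0.00744.
With Q = [Mn²⁺]/[Co²⁺] and the known concentrations, [Co²⁺] in the denominator gives [Co²⁺] = 0.0099 M.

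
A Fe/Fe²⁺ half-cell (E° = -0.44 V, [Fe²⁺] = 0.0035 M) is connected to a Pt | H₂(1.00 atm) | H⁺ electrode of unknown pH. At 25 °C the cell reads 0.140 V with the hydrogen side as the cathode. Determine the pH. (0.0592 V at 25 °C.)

pH = 6.30

E°_cell = 0.44 V and n = 2.
log Q = n(E° − E)/0.0592 = 2×(0.44 − 0.140)/0.0592 = 10.135.
With Q = [Fe²⁺]·P(H₂) / [H⁺]^2, solving for [H⁺] gives log[H⁺] = -6.296, so pH = 6.30.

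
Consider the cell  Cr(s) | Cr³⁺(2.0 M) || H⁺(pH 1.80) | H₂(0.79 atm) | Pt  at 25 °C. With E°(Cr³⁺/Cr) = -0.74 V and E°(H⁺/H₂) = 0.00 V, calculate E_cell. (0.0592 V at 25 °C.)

0.63 V

The hydrogen couple is the cathode, so E°_cell = 0.74 V; n = 6.
[H⁺] = 10^(−1.80) = 0.016 M, and Q = [Cr³⁺]^2·P(H₂)^3 / [H⁺]^6 = 1.24 × 10^11.
E = E° − (0.0592/6) log Q = 0.74 − (0.0592/6)(11.095) = 0.631 V.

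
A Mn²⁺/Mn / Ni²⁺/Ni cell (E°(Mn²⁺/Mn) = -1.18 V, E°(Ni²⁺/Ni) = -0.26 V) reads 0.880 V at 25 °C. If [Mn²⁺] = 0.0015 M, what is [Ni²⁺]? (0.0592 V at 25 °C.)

From the Nernst equation, log Q = n(E° − E)/0.0592 = 2(0.92 − 0.880)/0.0592 = 1.351, so Q = 22.5.
With Q = [Mn²⁺]/[Ni²⁺] and the known concentrations, [Ni²⁺] in the denominator gives [Ni²⁺] = 6.7 × 10^-5 M.

6.7 × 10^-5 M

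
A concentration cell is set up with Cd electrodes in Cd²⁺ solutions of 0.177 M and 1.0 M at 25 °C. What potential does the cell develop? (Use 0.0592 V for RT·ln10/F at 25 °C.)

Both half-cells are Cd²⁺/Cd, so E°_cell = 0. The concentrated side is the cathode; the cell reaction moves Cd²⁺ from high to low concentration with n = 2.
Q = [Cd²⁺]_dilute/[Cd²⁺]_conc = 0.177/1.0 = 0.177.
E = 0 − (0.0592/2) log Q = −(0.0592/2)(-0.752) = 0.0223 V.

0.022 V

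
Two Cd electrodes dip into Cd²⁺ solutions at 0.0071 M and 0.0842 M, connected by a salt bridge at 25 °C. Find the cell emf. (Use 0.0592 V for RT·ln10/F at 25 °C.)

0.032 V

Both half-cells are Cd²⁺/Cd, so E°_cell = 0. The concentrated side is the cathode; the cell reaction moves Cd²⁺ from high to low concentration with n = 2.
Q = [Cd²⁺]_dilute/[Cd²⁺]_conc = 0.0071/0.0842 = 0.0843.
E = 0 − (0.0592/2) log Q = −(0.0592/2)(-1.074) = 0.0318 V.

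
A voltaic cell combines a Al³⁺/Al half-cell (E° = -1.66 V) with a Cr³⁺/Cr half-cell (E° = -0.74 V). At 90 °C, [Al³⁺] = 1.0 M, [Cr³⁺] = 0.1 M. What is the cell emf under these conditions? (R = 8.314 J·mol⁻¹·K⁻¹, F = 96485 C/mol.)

0.896 V

The Cr³⁺/Cr couple has the higher reduction potential and acts as the cathode, so E°_cell = -0.74 − (-1.66) = 0.92 V.
Balancing electrons gives n = 3; the reaction quotient is Q = [Al³⁺]/[Cr³⁺] = 10.0.
E = E° − (RT/nF) ln Q = 0.92 − (8.314×363)/(3×96485) × (2.303) = 0.920 − 0.024 = 0.896 V.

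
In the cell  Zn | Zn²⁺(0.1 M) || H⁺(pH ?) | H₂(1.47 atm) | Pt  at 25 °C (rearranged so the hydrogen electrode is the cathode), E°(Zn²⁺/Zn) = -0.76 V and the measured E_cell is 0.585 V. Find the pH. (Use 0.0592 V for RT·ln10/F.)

pH = 3.37

E°_cell = 0.76 V and n = 2.
log Q = n(E° − E)/0.0592 = 2×(0.76 − 0.585)/0.0592 = 5.912.
With Q = [Zn²⁺]·P(H₂) / [H⁺]^2, solving for [H⁺] gives log[H⁺] = -3.372, so pH = 3.37.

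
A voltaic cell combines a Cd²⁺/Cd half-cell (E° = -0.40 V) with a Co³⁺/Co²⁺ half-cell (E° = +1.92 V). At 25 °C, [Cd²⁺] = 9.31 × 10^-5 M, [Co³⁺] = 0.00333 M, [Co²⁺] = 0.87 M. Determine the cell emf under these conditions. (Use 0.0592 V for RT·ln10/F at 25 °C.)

2.30 V

The Co³⁺/Co²⁺ couple has the higher reduction potential and acts as the cathode, so E°_cell = +1.92 − (-0.40) = 2.32 V.
Balancing electrons gives n = 2; the reaction quotient is Q = [Cd²⁺]·[Co²⁺]^2/[Co³⁺]^2 = 6.35.
At 25 °C, E = E° − (0.0592/n) log Q = 2.32 − (0.0592/2)(0.803) = 2.320 − 0.024 = 2.296 V.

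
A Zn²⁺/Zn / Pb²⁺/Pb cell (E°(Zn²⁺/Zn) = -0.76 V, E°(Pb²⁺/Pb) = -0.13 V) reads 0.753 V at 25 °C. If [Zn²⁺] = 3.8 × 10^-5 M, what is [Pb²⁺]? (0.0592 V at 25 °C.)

From the Nernst equation, log Q = n(E° − E)/0.0592 = 2(0.63 − 0.753)/0.0592 = -4.155, so Q = 6.99 × 10^-5.
With Q = [Zn²⁺]/[Pb²⁺] and the known concentrations, [Pb²⁺] in the denominator gives [Pb²⁺] = 0.54 M.

0.54 M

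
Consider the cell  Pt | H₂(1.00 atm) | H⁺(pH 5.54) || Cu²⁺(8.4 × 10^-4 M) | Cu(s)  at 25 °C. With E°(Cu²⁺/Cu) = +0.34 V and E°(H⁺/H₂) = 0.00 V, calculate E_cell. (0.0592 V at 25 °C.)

0.58 V

The Cu²⁺/Cu couple is the cathode, so E°_cell = 0.34 V; n = 2.
[H⁺] = 10^(−5.54) = 2.9 × 10^-6 M, and Q = [H⁺]^2 / ([Cu²⁺]·P(H₂)) = 9.9 × 10^-9.
E = E° − (0.0592/2) log Q = 0.34 − (0.0592/2)(-8.004) = 0.577 V.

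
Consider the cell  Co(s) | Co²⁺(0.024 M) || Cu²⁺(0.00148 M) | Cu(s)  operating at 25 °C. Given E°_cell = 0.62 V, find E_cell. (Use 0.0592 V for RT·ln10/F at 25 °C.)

Balancing electrons gives n = 2; the reaction quotient is Q = [Co²⁺]/[Cu²⁺] = 16.2.
At 25 °C, E = E° − (0.0592/n) log Q = 0.62 − (0.0592/2)(1.210) = 0.620 − 0.036 = 0.584 V.

0.584 V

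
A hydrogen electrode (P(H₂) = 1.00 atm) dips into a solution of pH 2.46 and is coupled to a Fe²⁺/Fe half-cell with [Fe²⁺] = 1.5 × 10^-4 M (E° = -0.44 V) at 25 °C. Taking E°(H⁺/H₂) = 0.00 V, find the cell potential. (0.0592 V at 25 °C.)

The hydrogen couple is the cathode, so E°_cell = 0.44 V; n = 2.
[H⁺] = 10^(−2.46) = 0.0035 M, and Q = [Fe²⁺]·P(H₂) / [H⁺]^2 = 12.5.
E = E° − (0.0592/2) log Q = 0.44 − (0.0592/2)(1.096) = 0.408 V.

0.41 V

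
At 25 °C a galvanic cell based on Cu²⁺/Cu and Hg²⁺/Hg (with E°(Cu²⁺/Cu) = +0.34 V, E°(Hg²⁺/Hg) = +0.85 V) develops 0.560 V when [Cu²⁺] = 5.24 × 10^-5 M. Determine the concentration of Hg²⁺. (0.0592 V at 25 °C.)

0.0026 M

From the Nernst equation, log Q = n(E° − E)/0.0592 = 2(0.51 − 0.560)/0.0592 = -1.689, so Q = 0.0205.
With Q = [Cu²⁺]/[Hg²⁺] and the known concentrations, [Hg²⁺] in the denominator gives [Hg²⁺] = 0.0026 M.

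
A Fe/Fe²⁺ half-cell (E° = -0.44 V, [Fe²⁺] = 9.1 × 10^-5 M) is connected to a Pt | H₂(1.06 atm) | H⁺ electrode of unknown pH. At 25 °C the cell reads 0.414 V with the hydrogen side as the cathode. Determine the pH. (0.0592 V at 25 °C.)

pH = 2.45

E°_cell = 0.44 V and n = 2.
log Q = n(E° − E)/0.0592 = 2×(0.44 − 0.414)/0.0592 = 0.878.
With Q = [Fe²⁺]·P(H₂) / [H⁺]^2, solving for [H⁺] gives log[H⁺] = -2.447, so pH = 2.45.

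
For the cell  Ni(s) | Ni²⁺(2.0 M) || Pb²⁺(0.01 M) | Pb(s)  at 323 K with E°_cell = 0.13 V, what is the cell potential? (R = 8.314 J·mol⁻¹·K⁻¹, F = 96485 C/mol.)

0.056 V

Balancing electrons gives n = 2; the reaction quotient is Q = [Ni²⁺]/[Pb²⁺] = 200.
E = E° − (RT/nF) ln Q = 0.13 − (8.314×323)/(2×96485) × (5.298) = 0.130 − 0.074 = 0.056 V.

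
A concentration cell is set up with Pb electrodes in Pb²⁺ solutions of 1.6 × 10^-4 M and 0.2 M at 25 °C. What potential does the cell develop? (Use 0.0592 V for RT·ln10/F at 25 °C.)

Both half-cells are Pb²⁺/Pb, so E°_cell = 0. The concentrated side is the cathode; the cell reaction moves Pb²⁺ from high to low concentration with n = 2.
Q = [Pb²⁺]_dilute/[Pb²⁺]_conc = 1.6 × 10^-4/0.2 = 8 × 10^-4.
E = 0 − (0.0592/2) log Q = −(0.0592/2)(-3.097) = 0.0917 V.

0.092 V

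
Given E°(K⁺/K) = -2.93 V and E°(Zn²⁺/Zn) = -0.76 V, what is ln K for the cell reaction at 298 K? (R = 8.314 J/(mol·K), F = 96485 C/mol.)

ln K = 169.0

E°_cell = -0.76 − (-2.93) = 2.17 V, with n = 2 electrons transferred.
At equilibrium E = 0, so the Nernst equation gives ln K = nFE°/RT = (2)(96485)(2.17)/((8.314)(298)) = 169.01.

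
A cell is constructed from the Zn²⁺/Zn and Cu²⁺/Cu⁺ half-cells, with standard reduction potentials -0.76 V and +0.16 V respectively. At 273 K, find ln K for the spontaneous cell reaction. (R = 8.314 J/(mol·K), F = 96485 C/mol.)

ln K = 78.2

E°_cell = +0.16 − (-0.76) = 0.92 V, with n = 2 electrons transferred.
At equilibrium E = 0, so the Nernst equation gives ln K = nFE°/RT = (2)(96485)(0.92)/((8.314)(273)) = 78.22.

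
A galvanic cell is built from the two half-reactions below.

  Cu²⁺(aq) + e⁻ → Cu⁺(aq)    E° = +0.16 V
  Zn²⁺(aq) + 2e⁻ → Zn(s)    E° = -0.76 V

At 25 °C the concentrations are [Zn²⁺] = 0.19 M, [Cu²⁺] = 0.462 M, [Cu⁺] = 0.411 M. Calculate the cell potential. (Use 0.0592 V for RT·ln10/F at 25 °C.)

0.944 V

The Cu²⁺/Cu⁺ couple has the higher reduction potential and acts as the cathode, so E°_cell = +0.16 − (-0.76) = 0.92 V.
Balancing electrons gives n = 2; the reaction quotient is Q = [Zn²⁺]·[Cu⁺]^2/[Cu²⁺]^2 = 0.150.
At 25 °C, E = E° − (0.0592/n) log Q = 0.92 − (0.0592/2)(-0.823) = 0.920 + 0.024 = 0.944 V.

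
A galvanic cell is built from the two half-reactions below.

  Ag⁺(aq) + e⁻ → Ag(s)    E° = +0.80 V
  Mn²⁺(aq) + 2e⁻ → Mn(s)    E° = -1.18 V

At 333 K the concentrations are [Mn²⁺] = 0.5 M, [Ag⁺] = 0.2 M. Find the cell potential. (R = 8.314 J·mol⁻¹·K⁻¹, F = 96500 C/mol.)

The Ag⁺/Ag couple has the higher reduction potential and acts as the cathode, so E°_cell = +0.80 − (-1.18) = 1.98 V.
Balancing electrons gives n = 2; the reaction quotient is Q = [Mn²⁺]/[Ag⁺]^2 = 12.5.
E = E° − (RT/nF) ln Q = 1.98 − (8.314×333)/(2×96500) × (2.526) = 1.980 − 0.036 = 1.944 V.

1.94 V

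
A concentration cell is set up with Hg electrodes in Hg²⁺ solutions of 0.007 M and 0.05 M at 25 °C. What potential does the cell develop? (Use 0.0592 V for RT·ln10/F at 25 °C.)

0.025 V

Both half-cells are Hg²⁺/Hg, so E°_cell = 0. The concentrated side is the cathode; the cell reaction moves Hg²⁺ from high to low concentration with n = 2.
Q = [Hg²⁺]_dilute/[Hg²⁺]_conc = 0.007/0.05 = 0.140.
E = 0 − (0.0592/2) log Q = −(0.0592/2)(-0.854) = 0.0253 V.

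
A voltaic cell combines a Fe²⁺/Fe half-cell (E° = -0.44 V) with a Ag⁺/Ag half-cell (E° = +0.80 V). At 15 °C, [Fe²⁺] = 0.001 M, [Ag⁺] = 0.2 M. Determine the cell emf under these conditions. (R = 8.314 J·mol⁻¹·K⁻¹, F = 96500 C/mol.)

The Ag⁺/Ag couple has the higher reduction potential and acts as the cathode, so E°_cell = +0.80 − (-0.44) = 1.24 V.
Balancing electrons gives n = 2; the reaction quotient is Q = [Fe²⁺]/[Ag⁺]^2 = 0.0250.
E = E° − (RT/nF) ln Q = 1.24 − (8.314×288)/(2×96500) × (-3.689) = 1.240 + 0.046 = 1.286 V.

1.29 V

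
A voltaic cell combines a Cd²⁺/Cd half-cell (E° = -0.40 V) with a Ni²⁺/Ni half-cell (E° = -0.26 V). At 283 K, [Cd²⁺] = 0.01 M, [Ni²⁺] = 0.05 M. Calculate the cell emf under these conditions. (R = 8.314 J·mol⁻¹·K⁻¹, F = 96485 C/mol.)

0.160 V

The Ni²⁺/Ni couple has the higher reduction potential and acts as the cathode, so E°_cell = -0.26 − (-0.40) = 0.14 V.
Balancing electrons gives n = 2; the reaction quotient is Q = [Cd²⁺]/[Ni²⁺] = 0.200.
E = E° − (RT/nF) ln Q = 0.14 − (8.314×283)/(2×96485) × (-1.609) = 0.140 + 0.020 = 0.160 V.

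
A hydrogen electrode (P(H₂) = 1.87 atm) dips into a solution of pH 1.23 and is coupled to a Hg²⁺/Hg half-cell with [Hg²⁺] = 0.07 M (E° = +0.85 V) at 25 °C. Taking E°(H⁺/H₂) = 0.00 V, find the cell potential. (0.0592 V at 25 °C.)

The Hg²⁺/Hg couple is the cathode, so E°_cell = 0.85 V; n = 2.
[H⁺] = 10^(−1.23) = 0.059 M, and Q = [H⁺]^2 / ([Hg²⁺]·P(H₂)) = 0.0265.
E = E° − (0.0592/2) log Q = 0.85 − (0.0592/2)(-1.577) = 0.897 V.

0.90 V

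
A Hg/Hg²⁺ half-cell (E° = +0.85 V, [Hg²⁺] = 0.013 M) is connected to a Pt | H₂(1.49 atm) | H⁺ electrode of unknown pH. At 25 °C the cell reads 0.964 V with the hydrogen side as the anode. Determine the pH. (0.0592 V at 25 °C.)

pH = 2.78

E°_cell = 0.85 V and n = 2.
log Q = n(E° − E)/0.0592 = 2×(0.85 − 0.964)/0.0592 = -3.851.
With Q = [H⁺]^2 / ([Hg²⁺]·P(H₂)), solving for [H⁺] gives log[H⁺] = -2.782, so pH = 2.78.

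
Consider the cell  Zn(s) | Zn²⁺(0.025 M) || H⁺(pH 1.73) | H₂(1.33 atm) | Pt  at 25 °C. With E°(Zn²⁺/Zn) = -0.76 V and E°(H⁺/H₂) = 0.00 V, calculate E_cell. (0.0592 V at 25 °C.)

The hydrogen couple is the cathode, so E°_cell = 0.76 V; n = 2.
[H⁺] = 10^(−1.73) = 0.019 M, and Q = [Zn²⁺]·P(H₂) / [H⁺]^2 = 95.9.
E = E° − (0.0592/2) log Q = 0.76 − (0.0592/2)(1.982) = 0.701 V.

0.70 V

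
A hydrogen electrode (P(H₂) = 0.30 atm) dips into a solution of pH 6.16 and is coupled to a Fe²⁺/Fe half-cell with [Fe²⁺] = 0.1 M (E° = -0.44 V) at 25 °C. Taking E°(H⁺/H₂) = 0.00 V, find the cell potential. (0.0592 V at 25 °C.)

The hydrogen couple is the cathode, so E°_cell = 0.44 V; n = 2.
[H⁺] = 10^(−6.16) = 6.9 × 10^-7 M, and Q = [Fe²⁺]·P(H₂) / [H⁺]^2 = 6.27 × 10^10.
E = E° − (0.0592/2) log Q = 0.44 − (0.0592/2)(10.797) = 0.120 V.

0.12 V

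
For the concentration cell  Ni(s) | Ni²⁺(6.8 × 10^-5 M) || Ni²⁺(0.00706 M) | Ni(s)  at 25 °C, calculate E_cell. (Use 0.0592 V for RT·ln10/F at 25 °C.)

0.060 V

Both half-cells are Ni²⁺/Ni, so E°_cell = 0. The concentrated side is the cathode; the cell reaction moves Ni²⁺ from high to low concentration with n = 2.
Q = [Ni²⁺]_dilute/[Ni²⁺]_conc = 6.8 × 10^-5/0.00706 = 0.00963.
E = 0 − (0.0592/2) log Q = −(0.0592/2)(-2.016) = 0.0597 V.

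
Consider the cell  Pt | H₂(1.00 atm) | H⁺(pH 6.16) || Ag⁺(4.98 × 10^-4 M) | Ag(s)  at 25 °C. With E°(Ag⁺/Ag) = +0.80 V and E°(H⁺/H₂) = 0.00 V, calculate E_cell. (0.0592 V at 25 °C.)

0.97 V

The Ag⁺/Ag couple is the cathode, so E°_cell = 0.80 V; n = 2.
[H⁺] = 10^(−6.16) = 6.9 × 10^-7 M, and Q = [H⁺]^2 / ([Ag⁺]^2·P(H₂)) = 1.93 × 10^-6.
E = E° − (0.0592/2) log Q = 0.80 − (0.0592/2)(-5.714) = 0.969 V.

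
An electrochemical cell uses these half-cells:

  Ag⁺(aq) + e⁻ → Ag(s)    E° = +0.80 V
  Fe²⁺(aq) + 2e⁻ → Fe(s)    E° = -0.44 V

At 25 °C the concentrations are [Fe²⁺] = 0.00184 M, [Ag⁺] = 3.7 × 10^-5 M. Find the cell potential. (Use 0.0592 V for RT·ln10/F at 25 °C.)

The Ag⁺/Ag couple has the higher reduction potential and acts as the cathode, so E°_cell = +0.80 − (-0.44) = 1.24 V.
Balancing electrons gives n = 2; the reaction quotient is Q = [Fe²⁺]/[Ag⁺]^2 = 1.34 × 10^6.
At 25 °C, E = E° − (0.0592/n) log Q = 1.24 − (0.0592/2)(6.128) = 1.240 − 0.181 = 1.059 V.

1.06 V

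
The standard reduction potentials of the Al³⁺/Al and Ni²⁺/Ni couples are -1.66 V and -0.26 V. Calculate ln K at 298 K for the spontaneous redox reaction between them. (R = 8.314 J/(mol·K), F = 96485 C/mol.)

ln K = 327.1

E°_cell = -0.26 − (-1.66) = 1.40 V, with n = 6 electrons transferred.
At equilibrium E = 0, so the Nernst equation gives ln K = nFE°/RT = (6)(96485)(1.40)/((8.314)(298)) = 327.12.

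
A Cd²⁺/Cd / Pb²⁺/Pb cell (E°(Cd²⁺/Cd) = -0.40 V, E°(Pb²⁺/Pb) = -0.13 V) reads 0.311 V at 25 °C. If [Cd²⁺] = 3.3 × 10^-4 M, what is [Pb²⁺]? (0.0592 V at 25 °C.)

From the Nernst equation, log Q = n(E° − E)/0.0592 = 2(0.27 − 0.311)/0.0592 = -1.385, so Q = 0.0412.
With Q = [Cd²⁺]/[Pb²⁺] and the known concentrations, [Pb²⁺] in the denominator gives [Pb²⁺] = 0.008 M.

0.008 M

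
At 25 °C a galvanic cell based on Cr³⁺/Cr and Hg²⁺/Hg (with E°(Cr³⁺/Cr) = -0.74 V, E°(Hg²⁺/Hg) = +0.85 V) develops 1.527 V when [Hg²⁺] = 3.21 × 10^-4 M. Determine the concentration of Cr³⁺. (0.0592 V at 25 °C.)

0.009 M

From the Nernst equation, log Q = n(E° − E)/0.0592 = 6(1.59 − 1.527)/0.0592 = 6.385, so Q = 2.43 × 10^6.
With Q = [Cr³⁺]^2/[Hg²⁺]^3 and the known concentrations, [Cr³⁺]^2 in the numerator gives [Cr³⁺] = 0.009 M.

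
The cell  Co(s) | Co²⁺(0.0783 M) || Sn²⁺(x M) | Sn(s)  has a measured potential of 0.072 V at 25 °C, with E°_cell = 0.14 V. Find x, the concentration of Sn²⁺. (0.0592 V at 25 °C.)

3.9 × 10^-4 M

From the Nernst equation, log Q = n(E° − E)/0.0592 = 2(0.14 − 0.072)/0.0592 = 2.297, so Q = 198.
With Q = [Co²⁺]/[Sn²⁺] and the known concentrations, [Sn²⁺] in the denominator gives [Sn²⁺] = 3.9 × 10^-4 M.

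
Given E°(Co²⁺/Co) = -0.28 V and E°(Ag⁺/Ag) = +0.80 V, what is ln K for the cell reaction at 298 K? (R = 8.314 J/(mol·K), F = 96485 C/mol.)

ln K = 84.1

E°_cell = +0.80 − (-0.28) = 1.08 V, with n = 2 electrons transferred.
At equilibrium E = 0, so the Nernst equation gives ln K = nFE°/RT = (2)(96485)(1.08)/((8.314)(298)) = 84.12.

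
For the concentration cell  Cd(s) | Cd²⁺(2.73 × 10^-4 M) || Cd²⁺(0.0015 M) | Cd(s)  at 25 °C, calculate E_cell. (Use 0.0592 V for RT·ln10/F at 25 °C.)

0.022 V

Both half-cells are Cd²⁺/Cd, so E°_cell = 0. The concentrated side is the cathode; the cell reaction moves Cd²⁺ from high to low concentration with n = 2.
Q = [Cd²⁺]_dilute/[Cd²⁺]_conc = 2.73 × 10^-4/0.0015 = 0.182.
E = 0 − (0.0592/2) log Q = −(0.0592/2)(-0.740) = 0.0219 V.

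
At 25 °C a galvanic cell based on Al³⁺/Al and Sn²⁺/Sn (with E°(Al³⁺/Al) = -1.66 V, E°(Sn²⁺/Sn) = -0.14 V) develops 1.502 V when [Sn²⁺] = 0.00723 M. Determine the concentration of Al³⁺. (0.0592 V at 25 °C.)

0.005 M

From the Nernst equation, log Q = n(E° − E)/0.0592 = 6(1.52 − 1.502)/0.0592 = 1.824, so Q = 66.7.
With Q = [Al³⁺]^2/[Sn²⁺]^3 and the known concentrations, [Al³⁺]^2 in the numerator gives [Al³⁺] = 0.005 M.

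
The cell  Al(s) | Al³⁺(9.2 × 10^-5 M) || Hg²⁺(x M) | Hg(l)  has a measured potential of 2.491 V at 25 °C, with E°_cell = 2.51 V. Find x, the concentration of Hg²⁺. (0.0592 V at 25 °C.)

From the Nernst equation, log Q = n(E° − E)/0.0592 = 6(2.51 − 2.491)/0.0592 = 1.926, so Q = 84.3.
With Q = [Al³⁺]^2/[Hg²⁺]^3 and the known concentrations, [Hg²⁺]^3 in the denominator gives [Hg²⁺] = 4.6 × 10^-4 M.

4.6 × 10^-4 M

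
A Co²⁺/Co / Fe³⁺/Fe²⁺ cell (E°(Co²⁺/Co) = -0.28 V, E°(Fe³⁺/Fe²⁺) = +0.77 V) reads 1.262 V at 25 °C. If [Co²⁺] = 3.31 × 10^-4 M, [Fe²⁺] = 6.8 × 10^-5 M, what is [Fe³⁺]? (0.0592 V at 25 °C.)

0.0047 M

From the Nernst equation, log Q = n(E° − E)/0.0592 = 2(1.05 − 1.262)/0.0592 = -7.162, so Q = 6.88 × 10^-8.
With Q = [Co²⁺]·[Fe²⁺]^2/[Fe³⁺]^2 and the known concentrations, [Fe³⁺]^2 in the denominator gives [Fe³⁺] = 0.0047 M.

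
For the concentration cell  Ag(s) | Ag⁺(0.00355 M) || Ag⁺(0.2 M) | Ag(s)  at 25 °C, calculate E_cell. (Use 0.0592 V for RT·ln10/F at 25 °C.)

Both half-cells are Ag⁺/Ag, so E°_cell = 0. The concentrated side is the cathode; the cell reaction moves Ag⁺ from high to low concentration with n = 1.
Q = [Ag⁺]_dilute/[Ag⁺]_conc = 0.00355/0.2 = 0.0177.
E = 0 − (0.0592/1) log Q = −(0.0592/1)(-1.751) = 0.1037 V.

0.10 V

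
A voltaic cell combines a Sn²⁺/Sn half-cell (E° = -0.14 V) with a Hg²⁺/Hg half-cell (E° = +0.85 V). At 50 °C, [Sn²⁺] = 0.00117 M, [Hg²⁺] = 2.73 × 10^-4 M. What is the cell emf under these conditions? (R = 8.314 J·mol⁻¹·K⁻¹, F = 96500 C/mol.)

0.970 V

The Hg²⁺/Hg couple has the higher reduction potential and acts as the cathode, so E°_cell = +0.85 − (-0.14) = 0.99 V.
Balancing electrons gives n = 2; the reaction quotient is Q = [Sn²⁺]/[Hg²⁺] = 4.29.
E = E° − (RT/nF) ln Q = 0.99 − (8.314×323)/(2×96500) × (1.455) = 0.990 − 0.020 = 0.970 V.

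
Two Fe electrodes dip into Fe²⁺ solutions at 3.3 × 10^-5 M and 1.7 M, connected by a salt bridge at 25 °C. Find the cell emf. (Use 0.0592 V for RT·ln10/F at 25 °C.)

0.14 V

Both half-cells are Fe²⁺/Fe, so E°_cell = 0. The concentrated side is the cathode; the cell reaction moves Fe²⁺ from high to low concentration with n = 2.
Q = [Fe²⁺]_dilute/[Fe²⁺]_conc = 3.3 × 10^-5/1.7 = 1.94 × 10^-5.
E = 0 − (0.0592/2) log Q = −(0.0592/2)(-4.712) = 0.1395 V.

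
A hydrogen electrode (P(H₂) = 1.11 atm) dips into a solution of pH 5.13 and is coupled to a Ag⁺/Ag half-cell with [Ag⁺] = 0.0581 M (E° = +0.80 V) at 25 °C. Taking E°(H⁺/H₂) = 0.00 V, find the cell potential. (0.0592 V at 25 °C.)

The Ag⁺/Ag couple is the cathode, so E°_cell = 0.80 V; n = 2.
[H⁺] = 10^(−5.13) = 7.4 × 10^-6 M, and Q = [H⁺]^2 / ([Ag⁺]^2·P(H₂)) = 1.47 × 10^-8.
E = E° − (0.0592/2) log Q = 0.80 − (0.0592/2)(-7.834) = 1.032 V.

1.03 V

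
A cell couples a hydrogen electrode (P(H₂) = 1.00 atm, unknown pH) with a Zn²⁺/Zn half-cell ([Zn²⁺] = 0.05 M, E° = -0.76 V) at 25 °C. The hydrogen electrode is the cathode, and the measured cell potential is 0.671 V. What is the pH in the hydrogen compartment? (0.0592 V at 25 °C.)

pH = 2.15

E°_cell = 0.76 V and n = 2.
log Q = n(E° − E)/0.0592 = 2×(0.76 − 0.671)/0.0592 = 3.007.
With Q = [Zn²⁺]·P(H₂) / [H⁺]^2, solving for [H⁺] gives log[H⁺] = -2.154, so pH = 2.15.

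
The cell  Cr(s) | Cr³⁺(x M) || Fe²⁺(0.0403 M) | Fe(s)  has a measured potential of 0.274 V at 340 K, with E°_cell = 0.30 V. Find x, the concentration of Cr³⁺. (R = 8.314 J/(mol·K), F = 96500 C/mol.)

0.12 M

From the Nernst equation, ln Q = nF(E° − E)/RT = 6×96500×(0.30 − 0.274)/(8.314×340) = 5.326, so Q = 206.
With Q = [Cr³⁺]^2/[Fe²⁺]^3 and the known concentrations, [Cr³⁺]^2 in the numerator gives [Cr³⁺] = 0.12 M.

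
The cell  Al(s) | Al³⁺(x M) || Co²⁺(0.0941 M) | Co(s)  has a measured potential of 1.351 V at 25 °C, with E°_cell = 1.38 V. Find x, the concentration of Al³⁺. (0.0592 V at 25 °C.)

0.85 M

From the Nernst equation, log Q = n(E° − E)/0.0592 = 6(1.38 − 1.351)/0.0592 = 2.939, so Q = 869.
With Q = [Al³⁺]^2/[Co²⁺]^3 and the known concentrations, [Al³⁺]^2 in the numerator gives [Al³⁺] = 0.85 M.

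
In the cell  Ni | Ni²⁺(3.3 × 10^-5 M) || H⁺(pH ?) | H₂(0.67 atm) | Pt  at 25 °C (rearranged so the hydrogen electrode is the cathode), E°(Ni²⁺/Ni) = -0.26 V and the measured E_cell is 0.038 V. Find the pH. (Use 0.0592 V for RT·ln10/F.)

pH = 6.08

E°_cell = 0.26 V and n = 2.
log Q = n(E° − E)/0.0592 = 2×(0.26 − 0.038)/0.0592 = 7.500.
With Q = [Ni²⁺]·P(H₂) / [H⁺]^2, solving for [H⁺] gives log[H⁺] = -6.078, so pH = 6.08.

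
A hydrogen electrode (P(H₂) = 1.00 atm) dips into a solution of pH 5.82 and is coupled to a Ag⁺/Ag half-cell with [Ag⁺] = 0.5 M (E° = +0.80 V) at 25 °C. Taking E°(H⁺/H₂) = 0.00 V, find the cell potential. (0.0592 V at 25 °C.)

The Ag⁺/Ag couple is the cathode, so E°_cell = 0.80 V; n = 2.
[H⁺] = 10^(−5.82) = 1.5 × 10^-6 M, and Q = [H⁺]^2 / ([Ag⁺]^2·P(H₂)) = 9.16 × 10^-12.
E = E° − (0.0592/2) log Q = 0.80 − (0.0592/2)(-11.038) = 1.127 V.

1.13 V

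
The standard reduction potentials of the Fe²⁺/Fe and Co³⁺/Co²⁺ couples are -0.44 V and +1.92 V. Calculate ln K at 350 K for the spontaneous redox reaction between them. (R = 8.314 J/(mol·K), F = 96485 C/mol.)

E°_cell = +1.92 − (-0.44) = 2.36 V, with n = 2 electrons transferred.
At equilibrium E = 0, so the Nernst equation gives ln K = nFE°/RT = (2)(96485)(2.36)/((8.314)(350)) = 156.50.

ln K = 156.5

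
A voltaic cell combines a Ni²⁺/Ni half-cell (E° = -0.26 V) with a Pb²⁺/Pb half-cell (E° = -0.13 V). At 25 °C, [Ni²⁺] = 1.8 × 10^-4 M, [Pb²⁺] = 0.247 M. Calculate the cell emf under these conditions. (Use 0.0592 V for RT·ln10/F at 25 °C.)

The Pb²⁺/Pb couple has the higher reduction potential and acts as the cathode, so E°_cell = -0.13 − (-0.26) = 0.13 V.
Balancing electrons gives n = 2; the reaction quotient is Q = [Ni²⁺]/[Pb²⁺] = 7.29 × 10^-4.
At 25 °C, E = E° − (0.0592/n) log Q = 0.13 − (0.0592/2)(-3.137) = 0.130 + 0.093 = 0.223 V.

0.223 V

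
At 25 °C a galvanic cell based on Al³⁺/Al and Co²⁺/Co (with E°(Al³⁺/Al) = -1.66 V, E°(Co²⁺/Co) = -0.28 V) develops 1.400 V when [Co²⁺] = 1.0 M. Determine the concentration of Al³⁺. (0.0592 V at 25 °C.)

0.097 M

From the Nernst equation, log Q = n(E° − E)/0.0592 = 6(1.38 − 1.400)/0.0592 = -2.027, so Q = 0.00940.
With Q = [Al³⁺]^2/[Co²⁺]^3 and the known concentrations, [Al³⁺]^2 in the numerator gives [Al³⁺] = 0.097 M.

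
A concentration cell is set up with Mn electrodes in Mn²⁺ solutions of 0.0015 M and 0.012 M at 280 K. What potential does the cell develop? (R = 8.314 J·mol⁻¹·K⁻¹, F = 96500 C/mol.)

0.025 V

Both half-cells are Mn²⁺/Mn, so E°_cell = 0. The concentrated side is the cathode; the cell reaction moves Mn²⁺ from high to low concentration with n = 2.
Q = [Mn²⁺]_dilute/[Mn²⁺]_conc = 0.0015/0.012 = 0.125.
E = 0 − (RT/nF) ln Q = −((8.314×280)/(2×96500))(-2.079) = 0.0251 V.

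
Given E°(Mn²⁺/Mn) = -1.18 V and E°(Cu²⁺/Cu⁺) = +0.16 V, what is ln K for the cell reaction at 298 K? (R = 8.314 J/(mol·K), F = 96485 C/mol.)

E°_cell = +0.16 − (-1.18) = 1.34 V, with n = 2 electrons transferred.
At equilibrium E = 0, so the Nernst equation gives ln K = nFE°/RT = (2)(96485)(1.34)/((8.314)(298)) = 104.37.

ln K = 104.4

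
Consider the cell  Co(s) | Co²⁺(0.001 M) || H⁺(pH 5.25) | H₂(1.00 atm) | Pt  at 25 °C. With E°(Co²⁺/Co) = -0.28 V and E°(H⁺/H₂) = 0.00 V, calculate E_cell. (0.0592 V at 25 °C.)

The hydrogen couple is the cathode, so E°_cell = 0.28 V; n = 2.
[H⁺] = 10^(−5.25) = 5.6 × 10^-6 M, and Q = [Co²⁺]·P(H₂) / [H⁺]^2 = 3.16 × 10^7.
E = E° − (0.0592/2) log Q = 0.28 − (0.0592/2)(7.500) = 0.058 V.

0.058 V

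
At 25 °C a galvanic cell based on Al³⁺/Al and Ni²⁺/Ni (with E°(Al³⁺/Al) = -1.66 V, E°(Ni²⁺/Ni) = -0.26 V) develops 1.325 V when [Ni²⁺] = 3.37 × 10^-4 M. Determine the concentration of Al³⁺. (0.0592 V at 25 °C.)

0.039 M

From the Nernst equation, log Q = n(E° − E)/0.0592 = 6(1.40 − 1.325)/0.0592 = 7.601, so Q = 3.99 × 10^7.
With Q = [Al³⁺]^2/[Ni²⁺]^3 and the known concentrations, [Al³⁺]^2 in the numerator gives [Al³⁺] = 0.039 M.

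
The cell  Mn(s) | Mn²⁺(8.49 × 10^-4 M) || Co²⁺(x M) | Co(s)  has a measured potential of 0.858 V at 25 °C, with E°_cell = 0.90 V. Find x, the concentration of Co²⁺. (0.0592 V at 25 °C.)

From the Nernst equation, log Q = n(E° − E)/0.0592 = 2(0.90 − 0.858)/0.0592 = 1.419, so Q = 26.2.
With Q = [Mn²⁺]/[Co²⁺] and the known concentrations, [Co²⁺] in the denominator gives [Co²⁺] = 3.2 × 10^-5 M.

3.2 × 10^-5 M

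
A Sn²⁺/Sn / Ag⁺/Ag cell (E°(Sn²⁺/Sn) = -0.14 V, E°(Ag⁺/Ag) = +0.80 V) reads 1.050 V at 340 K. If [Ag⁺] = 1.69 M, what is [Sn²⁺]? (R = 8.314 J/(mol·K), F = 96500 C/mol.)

0.0016 M

From the Nernst equation, ln Q = nF(E° − E)/RT = 2×96500×(0.94 − 1.050)/(8.314×340) = -7.510, so Q = 5.47 × 10^-4.
With Q = [Sn²⁺]/[Ag⁺]^2 and the known concentrations, [Sn²⁺] in the numerator gives [Sn²⁺] = 0.0016 M.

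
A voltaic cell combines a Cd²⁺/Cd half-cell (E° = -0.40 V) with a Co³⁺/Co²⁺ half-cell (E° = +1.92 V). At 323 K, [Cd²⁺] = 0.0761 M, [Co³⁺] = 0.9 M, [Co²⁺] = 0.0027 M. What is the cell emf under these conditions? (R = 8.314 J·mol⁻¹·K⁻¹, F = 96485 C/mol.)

2.52 V

The Co³⁺/Co²⁺ couple has the higher reduction potential and acts as the cathode, so E°_cell = +1.92 − (-0.40) = 2.32 V.
Balancing electrons gives n = 2; the reaction quotient is Q = [Cd²⁺]·[Co²⁺]^2/[Co³⁺]^2 = 6.85 × 10^-7.
E = E° − (RT/nF) ln Q = 2.32 − (8.314×323)/(2×96485) × (-14.194) = 2.320 + 0.198 = 2.518 V.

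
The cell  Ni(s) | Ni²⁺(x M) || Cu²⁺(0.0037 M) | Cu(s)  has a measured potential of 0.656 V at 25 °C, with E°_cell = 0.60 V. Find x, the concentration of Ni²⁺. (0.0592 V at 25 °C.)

4.7 × 10^-5 M

From the Nernst equation, log Q = n(E° − E)/0.0592 = 2(0.60 − 0.656)/0.0592 = -1.892, so Q = 0.0128.
With Q = [Ni²⁺]/[Cu²⁺] and the known concentrations, [Ni²⁺] in the numerator gives [Ni²⁺] = 4.7 × 10^-5 M.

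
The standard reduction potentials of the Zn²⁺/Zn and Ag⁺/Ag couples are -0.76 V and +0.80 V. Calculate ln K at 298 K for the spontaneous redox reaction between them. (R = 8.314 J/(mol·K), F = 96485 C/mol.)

ln K = 121.5

E°_cell = +0.80 − (-0.76) = 1.56 V, with n = 2 electrons transferred.
At equilibrium E = 0, so the Nernst equation gives ln K = nFE°/RT = (2)(96485)(1.56)/((8.314)(298)) = 121.50.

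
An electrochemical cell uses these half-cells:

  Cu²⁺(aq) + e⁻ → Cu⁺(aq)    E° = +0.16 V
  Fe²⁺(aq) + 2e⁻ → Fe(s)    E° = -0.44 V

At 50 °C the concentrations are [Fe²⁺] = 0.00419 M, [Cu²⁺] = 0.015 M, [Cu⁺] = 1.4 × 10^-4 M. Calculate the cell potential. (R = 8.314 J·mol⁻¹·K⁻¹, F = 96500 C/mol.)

The Cu²⁺/Cu⁺ couple has the higher reduction potential and acts as the cathode, so E°_cell = +0.16 − (-0.44) = 0.60 V.
Balancing electrons gives n = 2; the reaction quotient is Q = [Fe²⁺]·[Cu⁺]^2/[Cu²⁺]^2 = 3.65 × 10^-7.
E = E° − (RT/nF) ln Q = 0.60 − (8.314×323)/(2×96500) × (-14.823) = 0.600 + 0.206 = 0.806 V.

0.806 V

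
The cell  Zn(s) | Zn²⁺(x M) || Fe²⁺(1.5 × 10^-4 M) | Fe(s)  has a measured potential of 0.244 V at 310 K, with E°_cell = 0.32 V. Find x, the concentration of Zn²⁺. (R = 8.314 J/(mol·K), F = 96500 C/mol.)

From the Nernst equation, ln Q = nF(E° − E)/RT = 2×96500×(0.32 − 0.244)/(8.314×310) = 5.691, so Q = 296.
With Q = [Zn²⁺]/[Fe²⁺] and the known concentrations, [Zn²⁺] in the numerator gives [Zn²⁺] = 0.044 M.

0.044 M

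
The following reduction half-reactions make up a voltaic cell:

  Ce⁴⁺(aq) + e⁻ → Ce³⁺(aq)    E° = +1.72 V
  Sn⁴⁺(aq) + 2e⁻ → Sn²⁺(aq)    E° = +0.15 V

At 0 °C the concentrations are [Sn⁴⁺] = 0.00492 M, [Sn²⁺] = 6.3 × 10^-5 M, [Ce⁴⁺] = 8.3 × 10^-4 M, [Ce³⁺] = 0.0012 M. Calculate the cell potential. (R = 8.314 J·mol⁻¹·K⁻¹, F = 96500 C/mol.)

The Ce⁴⁺/Ce³⁺ couple has the higher reduction potential and acts as the cathode, so E°_cell = +1.72 − (+0.15) = 1.57 V.
Balancing electrons gives n = 2; the reaction quotient is Q = [Sn⁴⁺]·[Ce³⁺]^2/([Sn²⁺]·[Ce⁴⁺]^2) = 163.
E = E° − (RT/nF) ln Q = 1.57 − (8.314×273)/(2×96500) × (5.095) = 1.570 − 0.060 = 1.510 V.

1.51 V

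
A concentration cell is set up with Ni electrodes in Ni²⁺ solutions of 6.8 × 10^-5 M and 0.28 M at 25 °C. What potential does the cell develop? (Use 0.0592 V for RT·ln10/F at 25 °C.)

0.11 V

Both half-cells are Ni²⁺/Ni, so E°_cell = 0. The concentrated side is the cathode; the cell reaction moves Ni²⁺ from high to low concentration with n = 2.
Q = [Ni²⁺]_dilute/[Ni²⁺]_conc = 6.8 × 10^-5/0.28 = 2.43 × 10^-4.
E = 0 − (0.0592/2) log Q = −(0.0592/2)(-3.615) = 0.1070 V.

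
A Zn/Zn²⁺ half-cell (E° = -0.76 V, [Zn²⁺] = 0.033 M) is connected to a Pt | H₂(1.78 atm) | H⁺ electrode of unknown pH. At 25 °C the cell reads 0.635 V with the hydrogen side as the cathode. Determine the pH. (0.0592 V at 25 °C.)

pH = 2.73

E°_cell = 0.76 V and n = 2.
log Q = n(E° − E)/0.0592 = 2×(0.76 − 0.635)/0.0592 = 4.223.
With Q = [Zn²⁺]·P(H₂) / [H⁺]^2, solving for [H⁺] gives log[H⁺] = -2.727, so pH = 2.73.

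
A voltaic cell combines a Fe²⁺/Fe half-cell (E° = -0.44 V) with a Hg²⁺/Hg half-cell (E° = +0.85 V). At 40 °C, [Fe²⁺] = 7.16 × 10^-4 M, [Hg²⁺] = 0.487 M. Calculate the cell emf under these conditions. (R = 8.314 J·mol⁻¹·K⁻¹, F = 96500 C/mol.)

1.38 V

The Hg²⁺/Hg couple has the higher reduction potential and acts as the cathode, so E°_cell = +0.85 − (-0.44) = 1.29 V.
Balancing electrons gives n = 2; the reaction quotient is Q = [Fe²⁺]/[Hg²⁺] = 0.00147.
E = E° − (RT/nF) ln Q = 1.29 − (8.314×313)/(2×96500) × (-6.522) = 1.290 + 0.088 = 1.378 V.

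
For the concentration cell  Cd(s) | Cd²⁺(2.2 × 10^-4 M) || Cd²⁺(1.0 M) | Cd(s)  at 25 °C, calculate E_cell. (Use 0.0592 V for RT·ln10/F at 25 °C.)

Both half-cells are Cd²⁺/Cd, so E°_cell = 0. The concentrated side is the cathode; the cell reaction moves Cd²⁺ from high to low concentration with n = 2.
Q = [Cd²⁺]_dilute/[Cd²⁺]_conc = 2.2 × 10^-4/1.0 = 2.2 × 10^-4.
E = 0 − (0.0592/2) log Q = −(0.0592/2)(-3.658) = 0.1083 V.

0.11 V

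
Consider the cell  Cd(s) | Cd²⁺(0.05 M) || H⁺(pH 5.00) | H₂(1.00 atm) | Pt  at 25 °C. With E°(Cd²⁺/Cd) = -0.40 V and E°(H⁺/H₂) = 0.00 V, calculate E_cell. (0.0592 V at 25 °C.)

The hydrogen couple is the cathode, so E°_cell = 0.40 V; n = 2.
[H⁺] = 10^(−5.00) = 1 × 10^-5 M, and Q = [Cd²⁺]·P(H₂) / [H⁺]^2 = 5 × 10^8.
E = E° − (0.0592/2) log Q = 0.40 − (0.0592/2)(8.699) = 0.143 V.

0.14 V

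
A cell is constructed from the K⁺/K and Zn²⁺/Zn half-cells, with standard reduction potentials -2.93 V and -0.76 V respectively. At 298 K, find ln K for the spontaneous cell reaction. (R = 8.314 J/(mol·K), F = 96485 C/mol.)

E°_cell = -0.76 − (-2.93) = 2.17 V, with n = 2 electrons transferred.
At equilibrium E = 0, so the Nernst equation gives ln K = nFE°/RT = (2)(96485)(2.17)/((8.314)(298)) = 169.01.

ln K = 169.0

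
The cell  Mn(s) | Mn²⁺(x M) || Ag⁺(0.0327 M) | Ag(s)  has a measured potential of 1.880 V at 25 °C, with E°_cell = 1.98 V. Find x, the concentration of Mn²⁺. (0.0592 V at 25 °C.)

2.6 M

From the Nernst equation, log Q = n(E° − E)/0.0592 = 2(1.98 − 1.880)/0.0592 = 3.378, so Q = 2390.
With Q = [Mn²⁺]/[Ag⁺]^2 and the known concentrations, [Mn²⁺] in the numerator gives [Mn²⁺] = 2.6 M.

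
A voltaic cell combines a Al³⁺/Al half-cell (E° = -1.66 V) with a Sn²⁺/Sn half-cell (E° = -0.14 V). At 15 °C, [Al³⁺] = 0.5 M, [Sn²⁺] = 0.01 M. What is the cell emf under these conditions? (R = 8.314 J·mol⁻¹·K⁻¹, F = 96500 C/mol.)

1.47 V

The Sn²⁺/Sn couple has the higher reduction potential and acts as the cathode, so E°_cell = -0.14 − (-1.66) = 1.52 V.
Balancing electrons gives n = 6; the reaction quotient is Q = [Al³⁺]^2/[Sn²⁺]^3 = 2.5 × 10^5.
E = E° − (RT/nF) ln Q = 1.52 − (8.314×288)/(6×96500) × (12.429) = 1.520 − 0.051 = 1.469 V.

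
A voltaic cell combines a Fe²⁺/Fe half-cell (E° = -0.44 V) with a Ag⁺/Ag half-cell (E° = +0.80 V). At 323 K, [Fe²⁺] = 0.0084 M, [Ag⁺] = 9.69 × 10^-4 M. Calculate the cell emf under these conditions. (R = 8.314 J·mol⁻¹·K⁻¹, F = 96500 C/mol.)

The Ag⁺/Ag couple has the higher reduction potential and acts as the cathode, so E°_cell = +0.80 − (-0.44) = 1.24 V.
Balancing electrons gives n = 2; the reaction quotient is Q = [Fe²⁺]/[Ag⁺]^2 = 8950.
E = E° − (RT/nF) ln Q = 1.24 − (8.314×323)/(2×96500) × (9.099) = 1.240 − 0.127 = 1.113 V.

1.11 V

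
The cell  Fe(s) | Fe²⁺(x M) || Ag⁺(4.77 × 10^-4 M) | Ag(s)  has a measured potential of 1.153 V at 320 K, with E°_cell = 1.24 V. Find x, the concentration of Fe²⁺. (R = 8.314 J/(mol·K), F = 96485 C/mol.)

From the Nernst equation, ln Q = nF(E° − E)/RT = 2×96485×(1.24 − 1.153)/(8.314×320) = 6.310, so Q = 550.
With Q = [Fe²⁺]/[Ag⁺]^2 and the known concentrations, [Fe²⁺] in the numerator gives [Fe²⁺] = 1.3 × 10^-4 M.

1.3 × 10^-4 M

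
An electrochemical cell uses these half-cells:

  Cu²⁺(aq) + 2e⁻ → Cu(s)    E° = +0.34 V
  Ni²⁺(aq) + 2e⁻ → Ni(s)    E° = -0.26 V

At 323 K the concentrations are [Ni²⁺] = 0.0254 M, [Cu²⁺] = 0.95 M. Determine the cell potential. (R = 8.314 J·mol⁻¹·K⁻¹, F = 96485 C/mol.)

0.650 V

The Cu²⁺/Cu couple has the higher reduction potential and acts as the cathode, so E°_cell = +0.34 − (-0.26) = 0.60 V.
Balancing electrons gives n = 2; the reaction quotient is Q = [Ni²⁺]/[Cu²⁺] = 0.0267.
E = E° − (RT/nF) ln Q = 0.60 − (8.314×323)/(2×96485) × (-3.622) = 0.600 + 0.050 = 0.650 V.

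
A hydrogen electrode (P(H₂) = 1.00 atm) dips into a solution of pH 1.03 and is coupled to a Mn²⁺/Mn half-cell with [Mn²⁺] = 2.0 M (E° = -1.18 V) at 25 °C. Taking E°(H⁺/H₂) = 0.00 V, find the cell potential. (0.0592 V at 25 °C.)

1.11 V

The hydrogen couple is the cathode, so E°_cell = 1.18 V; n = 2.
[H⁺] = 10^(−1.03) = 0.093 M, and Q = [Mn²⁺]·P(H₂) / [H⁺]^2 = 230.
E = E° − (0.0592/2) log Q = 1.18 − (0.0592/2)(2.361) = 1.110 V.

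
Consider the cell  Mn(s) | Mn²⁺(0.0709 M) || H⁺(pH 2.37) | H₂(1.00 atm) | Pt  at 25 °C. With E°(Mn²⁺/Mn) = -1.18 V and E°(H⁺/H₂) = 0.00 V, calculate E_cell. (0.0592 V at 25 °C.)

1.07 V

The hydrogen couple is the cathode, so E°_cell = 1.18 V; n = 2.
[H⁺] = 10^(−2.37) = 0.0043 M, and Q = [Mn²⁺]·P(H₂) / [H⁺]^2 = 3900.
E = E° − (0.0592/2) log Q = 1.18 − (0.0592/2)(3.591) = 1.074 V.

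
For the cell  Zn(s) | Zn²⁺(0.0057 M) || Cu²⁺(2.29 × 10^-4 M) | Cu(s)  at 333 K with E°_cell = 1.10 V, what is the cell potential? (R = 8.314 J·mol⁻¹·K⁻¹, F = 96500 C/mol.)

1.05 V

Balancing electrons gives n = 2; the reaction quotient is Q = [Zn²⁺]/[Cu²⁺] = 24.9.
E = E° − (RT/nF) ln Q = 1.10 − (8.314×333)/(2×96500) × (3.214) = 1.100 − 0.046 = 1.054 V.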